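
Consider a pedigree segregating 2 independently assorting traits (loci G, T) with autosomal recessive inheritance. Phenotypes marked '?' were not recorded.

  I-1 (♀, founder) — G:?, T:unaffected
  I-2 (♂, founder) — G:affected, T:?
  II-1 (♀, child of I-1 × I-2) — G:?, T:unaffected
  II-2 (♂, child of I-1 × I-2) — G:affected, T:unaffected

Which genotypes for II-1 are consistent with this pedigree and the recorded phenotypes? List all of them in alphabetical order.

II-1 ∈ {Gg TT, Gg Tt, gg TT, gg Tt}

G/I-1 ? ·: Gg|gg
G/I-2 aff ·: gg
G/II-1 ? I-1×I-2: Gg|gg
G/II-2 aff I-1×I-2: gg
⇒ G over [I-1,I-2,II-1,II-2]: 3 consistent
T/I-1 un ·: TT|Tt
T/I-2 ? ·: TT|Tt|tt
T/II-1 un I-1×I-2: TT|Tt
T/II-2 un I-1×I-2: TT|Tt
⇒ T over [I-1,I-2,II-1,II-2]: 15 consistent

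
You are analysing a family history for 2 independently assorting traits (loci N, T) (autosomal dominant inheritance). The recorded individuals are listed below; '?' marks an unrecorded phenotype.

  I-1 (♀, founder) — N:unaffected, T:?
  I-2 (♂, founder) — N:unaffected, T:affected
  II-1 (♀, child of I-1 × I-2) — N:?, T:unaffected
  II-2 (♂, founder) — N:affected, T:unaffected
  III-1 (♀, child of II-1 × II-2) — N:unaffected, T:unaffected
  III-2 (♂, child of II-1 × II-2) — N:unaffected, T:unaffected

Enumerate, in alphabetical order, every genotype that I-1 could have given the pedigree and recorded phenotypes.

I-1 ∈ {nn Tt, nn tt}

N/I-1 un ·: nn
N/I-2 un ·: nn
N/II-1 ? I-1×I-2: nn
N/II-2 aff ·: Nn
N/III-1 un II-1×II-2: nn
N/III-2 un II-1×II-2: nn
⇒ N over [I-1,I-2,II-1,II-2,III-1,III-2]: 1 consistent
T/I-1 ? ·: tt|Tt
T/I-2 aff ·: Tt
T/II-1 un I-1×I-2: tt
T/II-2 un ·: tt
T/III-1 un II-1×II-2: tt
T/III-2 un II-1×II-2: tt
⇒ T over [I-1,I-2,II-1,II-2,III-1,III-2]: 2 consistent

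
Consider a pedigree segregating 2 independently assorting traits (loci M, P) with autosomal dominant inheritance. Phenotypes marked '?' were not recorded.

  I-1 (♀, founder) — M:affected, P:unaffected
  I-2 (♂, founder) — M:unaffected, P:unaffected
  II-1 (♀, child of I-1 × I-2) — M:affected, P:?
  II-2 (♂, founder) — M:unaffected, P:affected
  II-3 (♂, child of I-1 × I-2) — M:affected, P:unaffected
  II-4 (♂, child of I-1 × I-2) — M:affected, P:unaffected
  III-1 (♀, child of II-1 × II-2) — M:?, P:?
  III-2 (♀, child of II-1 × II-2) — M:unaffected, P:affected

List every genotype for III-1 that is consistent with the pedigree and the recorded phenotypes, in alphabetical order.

M/I-1 aff ·: Mm|MM
M/I-2 un ·: mm
M/II-1 aff I-1×I-2: Mm
M/II-2 un ·: mm
M/II-3 aff I-1×I-2: Mm
M/II-4 aff I-1×I-2: Mm
M/III-1 ? II-1×II-2: mm|Mm
M/III-2 un II-1×II-2: mm
⇒ M over [I-1,I-2,II-1,II-2,II-3,II-4,III-1,III-2]: 4 consistent
P/I-1 un ·: pp
P/I-2 un ·: pp
P/II-1 ? I-1×I-2: pp
P/II-2 aff ·: Pp|PP
P/II-3 un I-1×I-2: pp
P/II-4 un I-1×I-2: pp
P/III-1 ? II-1×II-2: pp|Pp
P/III-2 aff II-1×II-2: Pp
⇒ P over [I-1,I-2,II-1,II-2,II-3,II-4,III-1,III-2]: 3 consistent

III-1 ∈ {Mm Pp, Mm pp, mm Pp, mm pp}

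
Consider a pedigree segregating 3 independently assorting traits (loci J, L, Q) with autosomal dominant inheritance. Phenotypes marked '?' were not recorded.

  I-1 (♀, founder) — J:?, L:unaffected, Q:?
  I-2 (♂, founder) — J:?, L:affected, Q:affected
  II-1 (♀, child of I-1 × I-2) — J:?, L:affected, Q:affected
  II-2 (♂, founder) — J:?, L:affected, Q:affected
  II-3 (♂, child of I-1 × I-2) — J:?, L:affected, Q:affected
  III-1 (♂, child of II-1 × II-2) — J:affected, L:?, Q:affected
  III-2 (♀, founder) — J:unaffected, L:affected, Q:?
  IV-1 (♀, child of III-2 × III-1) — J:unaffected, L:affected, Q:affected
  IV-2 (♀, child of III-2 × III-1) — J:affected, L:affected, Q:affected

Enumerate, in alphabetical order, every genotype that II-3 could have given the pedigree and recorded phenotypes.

II-3 ∈ {JJ Ll QQ, JJ Ll Qq, Jj Ll QQ, Jj Ll Qq, jj Ll QQ, jj Ll Qq}

J/I-1 ? ·: jj|Jj|JJ
J/I-2 ? ·: jj|Jj|JJ
J/II-1 ? I-1×I-2: jj|Jj|JJ
J/II-2 ? ·: jj|Jj|JJ
J/II-3 ? I-1×I-2: jj|Jj|JJ
J/III-1 aff II-1×II-2: Jj
J/III-2 un ·: jj
J/IV-1 un III-2×III-1: jj
J/IV-2 aff III-2×III-1: Jj
⇒ J over [I-1,I-2,II-1,II-2,II-3,III-1,III-2,IV-1,IV-2]: 71 consistent
L/I-1 un ·: ll
L/I-2 aff ·: Ll|LL
L/II-1 aff I-1×I-2: Ll
L/II-2 aff ·: Ll|LL
L/II-3 aff I-1×I-2: Ll
L/III-1 ? II-1×II-2: ll|Ll|LL
L/III-2 aff ·: Ll|LL
L/IV-1 aff III-2×III-1: Ll|LL
L/IV-2 aff III-2×III-1: Ll|LL
⇒ L over [I-1,I-2,II-1,II-2,II-3,III-1,III-2,IV-1,IV-2]: 56 consistent
Q/I-1 ? ·: qq|Qq|QQ
Q/I-2 aff ·: Qq|QQ
Q/II-1 aff I-1×I-2: Qq|QQ
Q/II-2 aff ·: Qq|QQ
Q/II-3 aff I-1×I-2: Qq|QQ
Q/III-1 aff II-1×II-2: Qq|QQ
Q/III-2 ? ·: qq|Qq|QQ
Q/IV-1 aff III-2×III-1: Qq|QQ
Q/IV-2 aff III-2×III-1: Qq|QQ
⇒ Q over [I-1,I-2,II-1,II-2,II-3,III-1,III-2,IV-1,IV-2]: 387 consistent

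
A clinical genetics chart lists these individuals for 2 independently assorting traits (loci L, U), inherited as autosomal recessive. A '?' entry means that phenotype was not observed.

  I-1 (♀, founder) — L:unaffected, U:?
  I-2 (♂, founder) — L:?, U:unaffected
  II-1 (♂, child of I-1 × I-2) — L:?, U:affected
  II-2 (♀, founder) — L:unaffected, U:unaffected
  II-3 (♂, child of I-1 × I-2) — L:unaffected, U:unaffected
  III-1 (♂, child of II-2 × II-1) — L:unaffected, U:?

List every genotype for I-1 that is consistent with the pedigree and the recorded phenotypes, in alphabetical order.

I-1 ∈ {LL Uu, LL uu, Ll Uu, Ll uu}

L/I-1 un ·: LL|Ll
L/I-2 ? ·: LL|Ll|ll
L/II-1 ? I-1×I-2: LL|Ll|ll
L/II-2 un ·: LL|Ll
L/II-3 un I-1×I-2: LL|Ll
L/III-1 un II-2×II-1: LL|Ll
⇒ L over [I-1,I-2,II-1,II-2,II-3,III-1]: 59 consistent
U/I-1 ? ·: Uu|uu
U/I-2 un ·: Uu
U/II-1 aff I-1×I-2: uu
U/II-2 un ·: UU|Uu
U/II-3 un I-1×I-2: UU|Uu
U/III-1 ? II-2×II-1: Uu|uu
⇒ U over [I-1,I-2,II-1,II-2,II-3,III-1]: 9 consistent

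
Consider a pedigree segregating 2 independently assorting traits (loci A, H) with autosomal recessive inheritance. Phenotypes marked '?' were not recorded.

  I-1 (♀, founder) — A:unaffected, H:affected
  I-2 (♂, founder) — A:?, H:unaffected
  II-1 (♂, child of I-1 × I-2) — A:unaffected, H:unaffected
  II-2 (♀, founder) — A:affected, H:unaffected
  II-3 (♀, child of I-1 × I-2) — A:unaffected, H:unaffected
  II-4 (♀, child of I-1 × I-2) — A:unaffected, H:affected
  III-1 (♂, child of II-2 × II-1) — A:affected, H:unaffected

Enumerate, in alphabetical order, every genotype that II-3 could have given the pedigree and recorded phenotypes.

A/I-1 un ·: AA|Aa
A/I-2 ? ·: AA|Aa|aa
A/II-1 un I-1×I-2: Aa
A/II-2 aff ·: aa
A/II-3 un I-1×I-2: AA|Aa
A/II-4 un I-1×I-2: AA|Aa
A/III-1 aff II-2×II-1: aa
⇒ A over [I-1,I-2,II-1,II-2,II-3,II-4,III-1]: 14 consistent
H/I-1 aff ·: hh
H/I-2 un ·: Hh
H/II-1 un I-1×I-2: Hh
H/II-2 un ·: HH|Hh
H/II-3 un I-1×I-2: Hh
H/II-4 aff I-1×I-2: hh
H/III-1 un II-2×II-1: HH|Hh
⇒ H over [I-1,I-2,II-1,II-2,II-3,II-4,III-1]: 4 consistent

II-3 ∈ {AA Hh, Aa Hh}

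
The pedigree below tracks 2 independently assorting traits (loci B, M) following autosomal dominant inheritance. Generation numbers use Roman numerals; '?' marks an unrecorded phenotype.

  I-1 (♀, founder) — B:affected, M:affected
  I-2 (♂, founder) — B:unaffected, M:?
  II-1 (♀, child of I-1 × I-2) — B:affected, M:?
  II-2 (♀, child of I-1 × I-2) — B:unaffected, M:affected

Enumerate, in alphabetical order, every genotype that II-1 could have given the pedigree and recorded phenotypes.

B/I-1 aff ·: Bb
B/I-2 un ·: bb
B/II-1 aff I-1×I-2: Bb
B/II-2 un I-1×I-2: bb
⇒ B over [I-1,I-2,II-1,II-2]: 1 consistent
M/I-1 aff ·: Mm|MM
M/I-2 ? ·: mm|Mm|MM
M/II-1 ? I-1×I-2: mm|Mm|MM
M/II-2 aff I-1×I-2: Mm|MM
⇒ M over [I-1,I-2,II-1,II-2]: 18 consistent

II-1 ∈ {Bb MM, Bb Mm, Bb mm}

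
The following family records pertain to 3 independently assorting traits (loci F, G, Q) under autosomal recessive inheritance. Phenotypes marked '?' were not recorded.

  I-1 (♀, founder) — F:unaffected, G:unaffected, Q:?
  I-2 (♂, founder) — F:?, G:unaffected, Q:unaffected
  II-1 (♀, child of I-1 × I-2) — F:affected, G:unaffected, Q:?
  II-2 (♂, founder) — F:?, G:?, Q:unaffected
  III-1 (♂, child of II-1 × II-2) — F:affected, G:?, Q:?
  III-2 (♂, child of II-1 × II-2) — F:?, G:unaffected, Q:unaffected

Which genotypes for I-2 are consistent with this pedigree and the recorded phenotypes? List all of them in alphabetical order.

F/I-1 un ·: Ff
F/I-2 ? ·: Ff|ff
F/II-1 aff I-1×I-2: ff
F/II-2 ? ·: Ff|ff
F/III-1 aff II-1×II-2: ff
F/III-2 ? II-1×II-2: Ff|ff
⇒ F over [I-1,I-2,II-1,II-2,III-1,III-2]: 6 consistent
G/I-1 un ·: GG|Gg
G/I-2 un ·: GG|Gg
G/II-1 un I-1×I-2: GG|Gg
G/II-2 ? ·: GG|Gg|gg
G/III-1 ? II-1×II-2: GG|Gg|gg
G/III-2 un II-1×II-2: GG|Gg
⇒ G over [I-1,I-2,II-1,II-2,III-1,III-2]: 60 consistent
Q/I-1 ? ·: QQ|Qq|qq
Q/I-2 un ·: QQ|Qq
Q/II-1 ? I-1×I-2: QQ|Qq|qq
Q/II-2 un ·: QQ|Qq
Q/III-1 ? II-1×II-2: QQ|Qq|qq
Q/III-2 un II-1×II-2: QQ|Qq
⇒ Q over [I-1,I-2,II-1,II-2,III-1,III-2]: 76 consistent

I-2 ∈ {Ff GG QQ, Ff GG Qq, Ff Gg QQ, Ff Gg Qq, ff GG QQ, ff GG Qq, ff Gg QQ, ff Gg Qq}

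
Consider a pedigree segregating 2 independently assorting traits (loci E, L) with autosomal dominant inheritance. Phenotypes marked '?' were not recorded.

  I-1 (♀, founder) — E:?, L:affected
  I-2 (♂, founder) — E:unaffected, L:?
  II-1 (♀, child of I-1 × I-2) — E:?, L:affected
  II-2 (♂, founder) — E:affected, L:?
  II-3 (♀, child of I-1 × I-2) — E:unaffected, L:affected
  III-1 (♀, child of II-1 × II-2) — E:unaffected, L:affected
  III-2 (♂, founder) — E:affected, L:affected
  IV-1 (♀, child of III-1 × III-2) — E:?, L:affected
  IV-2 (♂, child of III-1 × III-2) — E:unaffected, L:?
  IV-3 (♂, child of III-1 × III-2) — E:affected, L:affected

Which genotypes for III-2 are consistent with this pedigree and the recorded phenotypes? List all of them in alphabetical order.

E/I-1 ? ·: ee|Ee
E/I-2 un ·: ee
E/II-1 ? I-1×I-2: ee|Ee
E/II-2 aff ·: Ee
E/II-3 un I-1×I-2: ee
E/III-1 un II-1×II-2: ee
E/III-2 aff ·: Ee
E/IV-1 ? III-1×III-2: ee|Ee
E/IV-2 un III-1×III-2: ee
E/IV-3 aff III-1×III-2: Ee
⇒ E over [I-1,I-2,II-1,II-2,II-3,III-1,III-2,IV-1,IV-2,IV-3]: 6 consistent
L/I-1 aff ·: Ll|LL
L/I-2 ? ·: ll|Ll|LL
L/II-1 aff I-1×I-2: Ll|LL
L/II-2 ? ·: ll|Ll|LL
L/II-3 aff I-1×I-2: Ll|LL
L/III-1 aff II-1×II-2: Ll|LL
L/III-2 aff ·: Ll|LL
L/IV-1 aff III-1×III-2: Ll|LL
L/IV-2 ? III-1×III-2: ll|Ll|LL
L/IV-3 aff III-1×III-2: Ll|LL
⇒ L over [I-1,I-2,II-1,II-2,II-3,III-1,III-2,IV-1,IV-2,IV-3]: 1030 consistent

III-2 ∈ {Ee LL, Ee Ll}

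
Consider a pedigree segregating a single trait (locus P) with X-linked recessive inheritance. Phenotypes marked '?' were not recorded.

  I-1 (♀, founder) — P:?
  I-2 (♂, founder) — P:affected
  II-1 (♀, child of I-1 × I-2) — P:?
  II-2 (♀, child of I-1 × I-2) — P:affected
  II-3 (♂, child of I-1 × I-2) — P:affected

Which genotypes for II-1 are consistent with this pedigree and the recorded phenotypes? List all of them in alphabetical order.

P/I-1 ? ·: X^PX^p|X^pX^p
P/I-2 aff ·: X^pY
P/II-1 ? I-1×I-2: X^PX^p|X^pX^p
P/II-2 aff I-1×I-2: X^pX^p
P/II-3 aff I-1×I-2: X^pY
⇒ P over [I-1,I-2,II-1,II-2,II-3]: 3 consistent

II-1 ∈ {X^PX^p, X^pX^p}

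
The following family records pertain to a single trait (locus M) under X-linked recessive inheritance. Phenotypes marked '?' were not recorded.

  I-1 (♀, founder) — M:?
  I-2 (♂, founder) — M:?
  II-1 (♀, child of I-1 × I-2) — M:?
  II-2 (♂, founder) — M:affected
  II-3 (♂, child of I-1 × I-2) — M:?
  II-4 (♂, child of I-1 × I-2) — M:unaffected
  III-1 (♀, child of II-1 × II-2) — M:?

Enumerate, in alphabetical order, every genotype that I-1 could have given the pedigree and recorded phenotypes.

I-1 ∈ {X^MX^M, X^MX^m}

M/I-1 ? ·: X^MX^M|X^MX^m
M/I-2 ? ·: X^MY|X^mY
M/II-1 ? I-1×I-2: X^MX^M|X^MX^m|X^mX^m
M/II-2 aff ·: X^mY
M/II-3 ? I-1×I-2: X^MY|X^mY
M/II-4 un I-1×I-2: X^MY
M/III-1 ? II-1×II-2: X^MX^m|X^mX^m
⇒ M over [I-1,I-2,II-1,II-2,II-3,II-4,III-1]: 15 consistent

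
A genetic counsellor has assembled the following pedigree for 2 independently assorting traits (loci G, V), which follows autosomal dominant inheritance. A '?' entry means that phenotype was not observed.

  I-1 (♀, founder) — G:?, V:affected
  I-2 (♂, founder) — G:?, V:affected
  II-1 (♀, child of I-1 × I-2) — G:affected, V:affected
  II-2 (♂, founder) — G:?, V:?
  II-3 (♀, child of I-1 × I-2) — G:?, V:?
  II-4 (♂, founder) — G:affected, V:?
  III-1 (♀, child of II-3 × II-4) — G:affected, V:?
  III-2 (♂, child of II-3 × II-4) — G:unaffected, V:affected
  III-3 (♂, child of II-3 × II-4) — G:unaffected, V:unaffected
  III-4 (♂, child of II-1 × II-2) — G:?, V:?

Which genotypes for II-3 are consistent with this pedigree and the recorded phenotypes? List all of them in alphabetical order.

G/I-1 ? ·: gg|Gg|GG
G/I-2 ? ·: gg|Gg|GG
G/II-1 aff I-1×I-2: Gg|GG
G/II-2 ? ·: gg|Gg|GG
G/II-3 ? I-1×I-2: gg|Gg
G/II-4 aff ·: Gg
G/III-1 aff II-3×II-4: Gg|GG
G/III-2 un II-3×II-4: gg
G/III-3 un II-3×II-4: gg
G/III-4 ? II-1×II-2: gg|Gg|GG
⇒ G over [I-1,I-2,II-1,II-2,II-3,II-4,III-1,III-2,III-3,III-4]: 147 consistent
V/I-1 aff ·: Vv|VV
V/I-2 aff ·: Vv|VV
V/II-1 aff I-1×I-2: Vv|VV
V/II-2 ? ·: vv|Vv|VV
V/II-3 ? I-1×I-2: vv|Vv
V/II-4 ? ·: vv|Vv
V/III-1 ? II-3×II-4: vv|Vv|VV
V/III-2 aff II-3×II-4: Vv|VV
V/III-3 un II-3×II-4: vv
V/III-4 ? II-1×II-2: vv|Vv|VV
⇒ V over [I-1,I-2,II-1,II-2,II-3,II-4,III-1,III-2,III-3,III-4]: 286 consistent

II-3 ∈ {Gg Vv, Gg vv, gg Vv, gg vv}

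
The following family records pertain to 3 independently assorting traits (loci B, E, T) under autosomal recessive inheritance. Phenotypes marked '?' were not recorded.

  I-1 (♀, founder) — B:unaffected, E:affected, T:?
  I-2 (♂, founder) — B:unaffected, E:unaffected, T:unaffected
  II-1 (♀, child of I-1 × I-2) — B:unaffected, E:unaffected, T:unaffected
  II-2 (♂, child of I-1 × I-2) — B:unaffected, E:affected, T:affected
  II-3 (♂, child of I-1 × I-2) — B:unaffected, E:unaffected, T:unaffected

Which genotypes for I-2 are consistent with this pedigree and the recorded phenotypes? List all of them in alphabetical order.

I-2 ∈ {BB Ee Tt, Bb Ee Tt}

B/I-1 un ·: BB|Bb
B/I-2 un ·: BB|Bb
B/II-1 un I-1×I-2: BB|Bb
B/II-2 un I-1×I-2: BB|Bb
B/II-3 un I-1×I-2: BB|Bb
⇒ B over [I-1,I-2,II-1,II-2,II-3]: 25 consistent
E/I-1 aff ·: ee
E/I-2 un ·: Ee
E/II-1 un I-1×I-2: Ee
E/II-2 aff I-1×I-2: ee
E/II-3 un I-1×I-2: Ee
⇒ E over [I-1,I-2,II-1,II-2,II-3]: 1 consistent
T/I-1 ? ·: Tt|tt
T/I-2 un ·: Tt
T/II-1 un I-1×I-2: TT|Tt
T/II-2 aff I-1×I-2: tt
T/II-3 un I-1×I-2: TT|Tt
⇒ T over [I-1,I-2,II-1,II-2,II-3]: 5 consistent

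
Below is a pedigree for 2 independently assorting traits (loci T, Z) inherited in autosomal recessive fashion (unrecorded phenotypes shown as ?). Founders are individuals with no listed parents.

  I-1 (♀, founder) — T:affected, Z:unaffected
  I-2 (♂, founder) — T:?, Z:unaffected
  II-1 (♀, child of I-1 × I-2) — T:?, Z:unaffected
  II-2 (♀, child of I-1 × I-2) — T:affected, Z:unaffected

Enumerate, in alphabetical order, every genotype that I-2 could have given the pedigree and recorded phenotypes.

I-2 ∈ {Tt ZZ, Tt Zz, tt ZZ, tt Zz}

T/I-1 aff ·: tt
T/I-2 ? ·: Tt|tt
T/II-1 ? I-1×I-2: Tt|tt
T/II-2 aff I-1×I-2: tt
⇒ T over [I-1,I-2,II-1,II-2]: 3 consistent
Z/I-1 un ·: ZZ|Zz
Z/I-2 un ·: ZZ|Zz
Z/II-1 un I-1×I-2: ZZ|Zz
Z/II-2 un I-1×I-2: ZZ|Zz
⇒ Z over [I-1,I-2,II-1,II-2]: 13 consistent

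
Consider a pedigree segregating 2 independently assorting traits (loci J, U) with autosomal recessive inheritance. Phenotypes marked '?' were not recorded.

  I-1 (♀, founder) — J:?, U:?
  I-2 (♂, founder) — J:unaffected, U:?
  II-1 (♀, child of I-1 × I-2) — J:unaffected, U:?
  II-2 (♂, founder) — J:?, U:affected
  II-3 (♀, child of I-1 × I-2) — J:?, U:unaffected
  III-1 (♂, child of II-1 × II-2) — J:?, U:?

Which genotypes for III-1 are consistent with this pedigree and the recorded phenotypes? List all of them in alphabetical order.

J/I-1 ? ·: JJ|Jj|jj
J/I-2 un ·: JJ|Jj
J/II-1 un I-1×I-2: JJ|Jj
J/II-2 ? ·: JJ|Jj|jj
J/II-3 ? I-1×I-2: JJ|Jj|jj
J/III-1 ? II-1×II-2: JJ|Jj|jj
⇒ J over [I-1,I-2,II-1,II-2,II-3,III-1]: 102 consistent
U/I-1 ? ·: UU|Uu|uu
U/I-2 ? ·: UU|Uu|uu
U/II-1 ? I-1×I-2: UU|Uu|uu
U/II-2 aff ·: uu
U/II-3 un I-1×I-2: UU|Uu
U/III-1 ? II-1×II-2: Uu|uu
⇒ U over [I-1,I-2,II-1,II-2,II-3,III-1]: 31 consistent

III-1 ∈ {JJ Uu, JJ uu, Jj Uu, Jj uu, jj Uu, jj uu}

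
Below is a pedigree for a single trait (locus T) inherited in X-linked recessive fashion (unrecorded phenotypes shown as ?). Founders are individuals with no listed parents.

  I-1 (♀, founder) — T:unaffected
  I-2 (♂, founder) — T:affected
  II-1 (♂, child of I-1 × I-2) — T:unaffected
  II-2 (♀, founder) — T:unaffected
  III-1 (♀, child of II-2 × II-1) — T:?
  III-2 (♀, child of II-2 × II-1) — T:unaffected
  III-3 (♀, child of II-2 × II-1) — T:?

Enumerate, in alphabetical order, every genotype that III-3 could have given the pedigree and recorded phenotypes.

III-3 ∈ {X^TX^T, X^TX^t}

T/I-1 un ·: X^TX^T|X^TX^t
T/I-2 aff ·: X^tY
T/II-1 un I-1×I-2: X^TY
T/II-2 un ·: X^TX^T|X^TX^t
T/III-1 ? II-2×II-1: X^TX^T|X^TX^t
T/III-2 un II-2×II-1: X^TX^T|X^TX^t
T/III-3 ? II-2×II-1: X^TX^T|X^TX^t
⇒ T over [I-1,I-2,II-1,II-2,III-1,III-2,III-3]: 18 consistent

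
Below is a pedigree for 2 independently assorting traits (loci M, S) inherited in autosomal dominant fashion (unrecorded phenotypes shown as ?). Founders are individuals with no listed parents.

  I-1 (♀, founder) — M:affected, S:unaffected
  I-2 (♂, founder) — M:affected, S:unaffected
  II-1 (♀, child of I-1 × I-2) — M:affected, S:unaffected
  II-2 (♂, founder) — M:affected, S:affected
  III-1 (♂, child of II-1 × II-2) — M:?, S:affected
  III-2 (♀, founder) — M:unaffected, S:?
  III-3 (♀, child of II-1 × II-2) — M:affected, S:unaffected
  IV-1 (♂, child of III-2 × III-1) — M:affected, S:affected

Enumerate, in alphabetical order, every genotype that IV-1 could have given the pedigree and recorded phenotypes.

IV-1 ∈ {Mm SS, Mm Ss}

M/I-1 aff ·: Mm|MM
M/I-2 aff ·: Mm|MM
M/II-1 aff I-1×I-2: Mm|MM
M/II-2 aff ·: Mm|MM
M/III-1 ? II-1×II-2: Mm|MM
M/III-2 un ·: mm
M/III-3 aff II-1×II-2: Mm|MM
M/IV-1 aff III-2×III-1: Mm
⇒ M over [I-1,I-2,II-1,II-2,III-1,III-2,III-3,IV-1]: 44 consistent
S/I-1 un ·: ss
S/I-2 un ·: ss
S/II-1 un I-1×I-2: ss
S/II-2 aff ·: Ss
S/III-1 aff II-1×II-2: Ss
S/III-2 ? ·: ss|Ss|SS
S/III-3 un II-1×II-2: ss
S/IV-1 aff III-2×III-1: Ss|SS
⇒ S over [I-1,I-2,II-1,II-2,III-1,III-2,III-3,IV-1]: 5 consistent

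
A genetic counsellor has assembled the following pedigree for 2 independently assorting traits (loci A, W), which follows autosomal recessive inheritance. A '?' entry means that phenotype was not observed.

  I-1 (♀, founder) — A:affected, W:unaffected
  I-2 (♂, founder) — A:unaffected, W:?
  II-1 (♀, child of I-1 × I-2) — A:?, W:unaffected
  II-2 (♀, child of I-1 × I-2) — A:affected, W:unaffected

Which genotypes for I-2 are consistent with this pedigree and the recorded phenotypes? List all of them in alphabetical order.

I-2 ∈ {Aa WW, Aa Ww, Aa ww}

A/I-1 aff ·: aa
A/I-2 un ·: Aa
A/II-1 ? I-1×I-2: Aa|aa
A/II-2 aff I-1×I-2: aa
⇒ A over [I-1,I-2,II-1,II-2]: 2 consistent
W/I-1 un ·: WW|Ww
W/I-2 ? ·: WW|Ww|ww
W/II-1 un I-1×I-2: WW|Ww
W/II-2 un I-1×I-2: WW|Ww
⇒ W over [I-1,I-2,II-1,II-2]: 15 consistent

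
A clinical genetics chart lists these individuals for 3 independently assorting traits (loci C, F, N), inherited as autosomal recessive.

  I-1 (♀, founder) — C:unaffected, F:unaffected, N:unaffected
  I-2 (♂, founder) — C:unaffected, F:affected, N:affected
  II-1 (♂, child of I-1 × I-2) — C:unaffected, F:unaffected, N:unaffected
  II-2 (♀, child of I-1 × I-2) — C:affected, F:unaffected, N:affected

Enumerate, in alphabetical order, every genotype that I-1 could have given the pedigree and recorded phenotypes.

C/I-1 un ·: Cc
C/I-2 un ·: Cc
C/II-1 un I-1×I-2: CC|Cc
C/II-2 aff I-1×I-2: cc
⇒ C over [I-1,I-2,II-1,II-2]: 2 consistent
F/I-1 un ·: FF|Ff
F/I-2 aff ·: ff
F/II-1 un I-1×I-2: Ff
F/II-2 un I-1×I-2: Ff
⇒ F over [I-1,I-2,II-1,II-2]: 2 consistent
N/I-1 un ·: Nn
N/I-2 aff ·: nn
N/II-1 un I-1×I-2: Nn
N/II-2 aff I-1×I-2: nn
⇒ N over [I-1,I-2,II-1,II-2]: 1 consistent

I-1 ∈ {Cc FF Nn, Cc Ff Nn}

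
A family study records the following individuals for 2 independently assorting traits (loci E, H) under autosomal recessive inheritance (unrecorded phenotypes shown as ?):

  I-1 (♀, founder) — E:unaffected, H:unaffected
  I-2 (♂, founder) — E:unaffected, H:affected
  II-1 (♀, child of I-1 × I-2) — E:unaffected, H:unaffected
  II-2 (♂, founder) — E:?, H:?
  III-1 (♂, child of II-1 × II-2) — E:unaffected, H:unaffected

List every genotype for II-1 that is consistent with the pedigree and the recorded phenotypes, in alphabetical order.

E/I-1 un ·: EE|Ee
E/I-2 un ·: EE|Ee
E/II-1 un I-1×I-2: EE|Ee
E/II-2 ? ·: EE|Ee|ee
E/III-1 un II-1×II-2: EE|Ee
⇒ E over [I-1,I-2,II-1,II-2,III-1]: 31 consistent
H/I-1 un ·: HH|Hh
H/I-2 aff ·: hh
H/II-1 un I-1×I-2: Hh
H/II-2 ? ·: HH|Hh|hh
H/III-1 un II-1×II-2: HH|Hh
⇒ H over [I-1,I-2,II-1,II-2,III-1]: 10 consistent

II-1 ∈ {EE Hh, Ee Hh}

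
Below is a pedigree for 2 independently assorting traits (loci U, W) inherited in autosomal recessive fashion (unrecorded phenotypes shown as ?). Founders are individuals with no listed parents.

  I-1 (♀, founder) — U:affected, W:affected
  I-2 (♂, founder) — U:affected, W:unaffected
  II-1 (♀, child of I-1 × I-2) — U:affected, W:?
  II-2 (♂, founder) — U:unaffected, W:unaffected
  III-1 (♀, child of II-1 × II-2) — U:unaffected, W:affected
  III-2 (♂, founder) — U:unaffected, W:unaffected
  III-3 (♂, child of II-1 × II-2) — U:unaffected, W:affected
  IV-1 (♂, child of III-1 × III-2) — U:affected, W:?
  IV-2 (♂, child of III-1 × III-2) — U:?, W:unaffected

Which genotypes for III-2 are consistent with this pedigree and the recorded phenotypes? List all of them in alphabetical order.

U/I-1 aff ·: uu
U/I-2 aff ·: uu
U/II-1 aff I-1×I-2: uu
U/II-2 un ·: UU|Uu
U/III-1 un II-1×II-2: Uu
U/III-2 un ·: Uu
U/III-3 un II-1×II-2: Uu
U/IV-1 aff III-1×III-2: uu
U/IV-2 ? III-1×III-2: UU|Uu|uu
⇒ U over [I-1,I-2,II-1,II-2,III-1,III-2,III-3,IV-1,IV-2]: 6 consistent
W/I-1 aff ·: ww
W/I-2 un ·: WW|Ww
W/II-1 ? I-1×I-2: Ww|ww
W/II-2 un ·: Ww
W/III-1 aff II-1×II-2: ww
W/III-2 un ·: WW|Ww
W/III-3 aff II-1×II-2: ww
W/IV-1 ? III-1×III-2: Ww|ww
W/IV-2 un III-1×III-2: Ww
⇒ W over [I-1,I-2,II-1,II-2,III-1,III-2,III-3,IV-1,IV-2]: 9 consistent

III-2 ∈ {Uu WW, Uu Ww}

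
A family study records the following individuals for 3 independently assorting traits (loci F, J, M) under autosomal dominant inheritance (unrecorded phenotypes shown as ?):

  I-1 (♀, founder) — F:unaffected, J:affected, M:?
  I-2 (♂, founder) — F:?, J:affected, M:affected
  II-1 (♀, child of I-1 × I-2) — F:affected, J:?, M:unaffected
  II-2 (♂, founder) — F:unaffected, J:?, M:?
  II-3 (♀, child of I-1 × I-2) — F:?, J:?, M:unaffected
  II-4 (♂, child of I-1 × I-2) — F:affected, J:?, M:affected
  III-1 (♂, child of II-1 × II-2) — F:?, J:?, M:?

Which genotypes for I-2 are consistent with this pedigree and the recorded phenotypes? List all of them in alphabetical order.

F/I-1 un ·: ff
F/I-2 ? ·: Ff|FF
F/II-1 aff I-1×I-2: Ff
F/II-2 un ·: ff
F/II-3 ? I-1×I-2: ff|Ff
F/II-4 aff I-1×I-2: Ff
F/III-1 ? II-1×II-2: ff|Ff
⇒ F over [I-1,I-2,II-1,II-2,II-3,II-4,III-1]: 6 consistent
J/I-1 aff ·: Jj|JJ
J/I-2 aff ·: Jj|JJ
J/II-1 ? I-1×I-2: jj|Jj|JJ
J/II-2 ? ·: jj|Jj|JJ
J/II-3 ? I-1×I-2: jj|Jj|JJ
J/II-4 ? I-1×I-2: jj|Jj|JJ
J/III-1 ? II-1×II-2: jj|Jj|JJ
⇒ J over [I-1,I-2,II-1,II-2,II-3,II-4,III-1]: 227 consistent
M/I-1 ? ·: mm|Mm
M/I-2 aff ·: Mm
M/II-1 un I-1×I-2: mm
M/II-2 ? ·: mm|Mm|MM
M/II-3 un I-1×I-2: mm
M/II-4 aff I-1×I-2: Mm|MM
M/III-1 ? II-1×II-2: mm|Mm
⇒ M over [I-1,I-2,II-1,II-2,II-3,II-4,III-1]: 12 consistent

I-2 ∈ {FF JJ Mm, FF Jj Mm, Ff JJ Mm, Ff Jj Mm}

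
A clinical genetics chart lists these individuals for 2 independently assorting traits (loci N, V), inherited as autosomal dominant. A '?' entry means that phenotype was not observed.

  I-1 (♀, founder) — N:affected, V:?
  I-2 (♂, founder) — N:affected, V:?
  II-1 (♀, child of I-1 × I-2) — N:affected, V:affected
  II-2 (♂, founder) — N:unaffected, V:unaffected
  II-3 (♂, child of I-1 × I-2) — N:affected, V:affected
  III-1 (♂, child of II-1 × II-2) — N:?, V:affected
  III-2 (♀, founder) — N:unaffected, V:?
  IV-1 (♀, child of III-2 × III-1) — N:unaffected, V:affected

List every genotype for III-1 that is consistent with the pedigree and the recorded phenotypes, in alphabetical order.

III-1 ∈ {Nn Vv, nn Vv}

N/I-1 aff ·: Nn|NN
N/I-2 aff ·: Nn|NN
N/II-1 aff I-1×I-2: Nn|NN
N/II-2 un ·: nn
N/II-3 aff I-1×I-2: Nn|NN
N/III-1 ? II-1×II-2: nn|Nn
N/III-2 un ·: nn
N/IV-1 un III-2×III-1: nn
⇒ N over [I-1,I-2,II-1,II-2,II-3,III-1,III-2,IV-1]: 19 consistent
V/I-1 ? ·: vv|Vv|VV
V/I-2 ? ·: vv|Vv|VV
V/II-1 aff I-1×I-2: Vv|VV
V/II-2 un ·: vv
V/II-3 aff I-1×I-2: Vv|VV
V/III-1 aff II-1×II-2: Vv
V/III-2 ? ·: vv|Vv|VV
V/IV-1 aff III-2×III-1: Vv|VV
⇒ V over [I-1,I-2,II-1,II-2,II-3,III-1,III-2,IV-1]: 85 consistent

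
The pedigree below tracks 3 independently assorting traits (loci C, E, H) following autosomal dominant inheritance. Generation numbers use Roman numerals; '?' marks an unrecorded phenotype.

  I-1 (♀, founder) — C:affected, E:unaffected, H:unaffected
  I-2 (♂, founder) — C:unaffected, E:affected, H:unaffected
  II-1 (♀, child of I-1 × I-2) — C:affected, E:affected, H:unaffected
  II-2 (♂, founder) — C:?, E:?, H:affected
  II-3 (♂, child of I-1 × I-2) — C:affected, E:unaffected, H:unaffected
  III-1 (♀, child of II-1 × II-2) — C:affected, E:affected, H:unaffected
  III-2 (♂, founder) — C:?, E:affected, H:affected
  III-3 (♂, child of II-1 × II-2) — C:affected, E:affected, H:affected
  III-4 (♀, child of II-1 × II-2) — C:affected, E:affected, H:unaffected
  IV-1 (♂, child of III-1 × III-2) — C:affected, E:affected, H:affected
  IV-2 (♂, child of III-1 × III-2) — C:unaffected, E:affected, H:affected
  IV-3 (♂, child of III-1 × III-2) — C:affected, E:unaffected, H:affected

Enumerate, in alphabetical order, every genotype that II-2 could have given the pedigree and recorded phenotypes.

II-2 ∈ {CC EE Hh, CC Ee Hh, CC ee Hh, Cc EE Hh, Cc Ee Hh, Cc ee Hh, cc EE Hh, cc Ee Hh, cc ee Hh}

C/I-1 aff ·: Cc|CC
C/I-2 un ·: cc
C/II-1 aff I-1×I-2: Cc
C/II-2 ? ·: cc|Cc|CC
C/II-3 aff I-1×I-2: Cc
C/III-1 aff II-1×II-2: Cc
C/III-2 ? ·: cc|Cc
C/III-3 aff II-1×II-2: Cc|CC
C/III-4 aff II-1×II-2: Cc|CC
C/IV-1 aff III-1×III-2: Cc|CC
C/IV-2 un III-1×III-2: cc
C/IV-3 aff III-1×III-2: Cc|CC
⇒ C over [I-1,I-2,II-1,II-2,II-3,III-1,III-2,III-3,III-4,IV-1,IV-2,IV-3]: 90 consistent
E/I-1 un ·: ee
E/I-2 aff ·: Ee
E/II-1 aff I-1×I-2: Ee
E/II-2 ? ·: ee|Ee|EE
E/II-3 un I-1×I-2: ee
E/III-1 aff II-1×II-2: Ee
E/III-2 aff ·: Ee
E/III-3 aff II-1×II-2: Ee|EE
E/III-4 aff II-1×II-2: Ee|EE
E/IV-1 aff III-1×III-2: Ee|EE
E/IV-2 aff III-1×III-2: Ee|EE
E/IV-3 un III-1×III-2: ee
⇒ E over [I-1,I-2,II-1,II-2,II-3,III-1,III-2,III-3,III-4,IV-1,IV-2,IV-3]: 36 consistent
H/I-1 un ·: hh
H/I-2 un ·: hh
H/II-1 un I-1×I-2: hh
H/II-2 aff ·: Hh
H/II-3 un I-1×I-2: hh
H/III-1 un II-1×II-2: hh
H/III-2 aff ·: Hh|HH
H/III-3 aff II-1×II-2: Hh
H/III-4 un II-1×II-2: hh
H/IV-1 aff III-1×III-2: Hh
H/IV-2 aff III-1×III-2: Hh
H/IV-3 aff III-1×III-2: Hh
⇒ H over [I-1,I-2,II-1,II-2,II-3,III-1,III-2,III-3,III-4,IV-1,IV-2,IV-3]: 2 consistent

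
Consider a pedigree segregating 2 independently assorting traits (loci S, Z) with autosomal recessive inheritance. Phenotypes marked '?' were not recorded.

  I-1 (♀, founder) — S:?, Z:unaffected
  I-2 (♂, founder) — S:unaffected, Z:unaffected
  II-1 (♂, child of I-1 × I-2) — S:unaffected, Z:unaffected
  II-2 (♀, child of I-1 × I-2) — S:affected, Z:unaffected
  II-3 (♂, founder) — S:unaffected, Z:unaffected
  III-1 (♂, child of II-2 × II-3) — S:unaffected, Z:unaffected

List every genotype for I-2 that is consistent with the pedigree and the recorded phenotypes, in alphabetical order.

S/I-1 ? ·: Ss|ss
S/I-2 un ·: Ss
S/II-1 un I-1×I-2: SS|Ss
S/II-2 aff I-1×I-2: ss
S/II-3 un ·: SS|Ss
S/III-1 un II-2×II-3: Ss
⇒ S over [I-1,I-2,II-1,II-2,II-3,III-1]: 6 consistent
Z/I-1 un ·: ZZ|Zz
Z/I-2 un ·: ZZ|Zz
Z/II-1 un I-1×I-2: ZZ|Zz
Z/II-2 un I-1×I-2: ZZ|Zz
Z/II-3 un ·: ZZ|Zz
Z/III-1 un II-2×II-3: ZZ|Zz
⇒ Z over [I-1,I-2,II-1,II-2,II-3,III-1]: 45 consistent

I-2 ∈ {Ss ZZ, Ss Zz}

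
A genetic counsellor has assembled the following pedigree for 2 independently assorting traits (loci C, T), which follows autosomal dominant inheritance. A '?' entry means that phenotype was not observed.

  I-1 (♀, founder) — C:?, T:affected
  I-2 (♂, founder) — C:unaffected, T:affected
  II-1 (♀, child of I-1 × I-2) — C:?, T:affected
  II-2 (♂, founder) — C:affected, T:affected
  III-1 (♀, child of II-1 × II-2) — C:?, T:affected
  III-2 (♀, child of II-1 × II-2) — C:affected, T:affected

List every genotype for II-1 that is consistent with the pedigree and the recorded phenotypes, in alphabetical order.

C/I-1 ? ·: cc|Cc|CC
C/I-2 un ·: cc
C/II-1 ? I-1×I-2: cc|Cc
C/II-2 aff ·: Cc|CC
C/III-1 ? II-1×II-2: cc|Cc|CC
C/III-2 aff II-1×II-2: Cc|CC
⇒ C over [I-1,I-2,II-1,II-2,III-1,III-2]: 26 consistent
T/I-1 aff ·: Tt|TT
T/I-2 aff ·: Tt|TT
T/II-1 aff I-1×I-2: Tt|TT
T/II-2 aff ·: Tt|TT
T/III-1 aff II-1×II-2: Tt|TT
T/III-2 aff II-1×II-2: Tt|TT
⇒ T over [I-1,I-2,II-1,II-2,III-1,III-2]: 44 consistent

II-1 ∈ {Cc TT, Cc Tt, cc TT, cc Tt}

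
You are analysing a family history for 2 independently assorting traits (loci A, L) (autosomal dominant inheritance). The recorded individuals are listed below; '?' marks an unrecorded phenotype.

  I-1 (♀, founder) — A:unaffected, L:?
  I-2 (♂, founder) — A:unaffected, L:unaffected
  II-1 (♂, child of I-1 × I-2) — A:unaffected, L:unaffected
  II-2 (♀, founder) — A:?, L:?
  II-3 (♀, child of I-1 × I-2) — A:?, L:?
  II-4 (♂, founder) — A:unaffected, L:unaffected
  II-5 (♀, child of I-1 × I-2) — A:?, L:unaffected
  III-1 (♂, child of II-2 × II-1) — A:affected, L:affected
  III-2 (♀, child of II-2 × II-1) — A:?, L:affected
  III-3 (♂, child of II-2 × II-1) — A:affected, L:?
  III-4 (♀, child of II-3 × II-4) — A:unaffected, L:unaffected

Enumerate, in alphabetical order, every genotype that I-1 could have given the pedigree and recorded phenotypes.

I-1 ∈ {aa Ll, aa ll}

A/I-1 un ·: aa
A/I-2 un ·: aa
A/II-1 un I-1×I-2: aa
A/II-2 ? ·: Aa|AA
A/II-3 ? I-1×I-2: aa
A/II-4 un ·: aa
A/II-5 ? I-1×I-2: aa
A/III-1 aff II-2×II-1: Aa
A/III-2 ? II-2×II-1: aa|Aa
A/III-3 aff II-2×II-1: Aa
A/III-4 un II-3×II-4: aa
⇒ A over [I-1,I-2,II-1,II-2,II-3,II-4,II-5,III-1,III-2,III-3,III-4]: 3 consistent
L/I-1 ? ·: ll|Ll
L/I-2 un ·: ll
L/II-1 un I-1×I-2: ll
L/II-2 ? ·: Ll|LL
L/II-3 ? I-1×I-2: ll|Ll
L/II-4 un ·: ll
L/II-5 un I-1×I-2: ll
L/III-1 aff II-2×II-1: Ll
L/III-2 aff II-2×II-1: Ll
L/III-3 ? II-2×II-1: ll|Ll
L/III-4 un II-3×II-4: ll
⇒ L over [I-1,I-2,II-1,II-2,II-3,II-4,II-5,III-1,III-2,III-3,III-4]: 9 consistent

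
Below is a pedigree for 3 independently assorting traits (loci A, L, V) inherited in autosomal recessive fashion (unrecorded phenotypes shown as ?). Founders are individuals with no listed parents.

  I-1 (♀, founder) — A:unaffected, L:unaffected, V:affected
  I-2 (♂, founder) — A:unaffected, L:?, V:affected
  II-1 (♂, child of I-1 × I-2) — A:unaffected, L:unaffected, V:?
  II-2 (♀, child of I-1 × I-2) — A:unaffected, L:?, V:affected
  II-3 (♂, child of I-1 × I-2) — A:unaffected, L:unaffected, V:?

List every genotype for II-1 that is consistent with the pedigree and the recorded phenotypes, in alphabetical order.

II-1 ∈ {AA LL vv, AA Ll vv, Aa LL vv, Aa Ll vv}

A/I-1 un ·: AA|Aa
A/I-2 un ·: AA|Aa
A/II-1 un I-1×I-2: AA|Aa
A/II-2 un I-1×I-2: AA|Aa
A/II-3 un I-1×I-2: AA|Aa
⇒ A over [I-1,I-2,II-1,II-2,II-3]: 25 consistent
L/I-1 un ·: LL|Ll
L/I-2 ? ·: LL|Ll|ll
L/II-1 un I-1×I-2: LL|Ll
L/II-2 ? I-1×I-2: LL|Ll|ll
L/II-3 un I-1×I-2: LL|Ll
⇒ L over [I-1,I-2,II-1,II-2,II-3]: 32 consistent
V/I-1 aff ·: vv
V/I-2 aff ·: vv
V/II-1 ? I-1×I-2: vv
V/II-2 aff I-1×I-2: vv
V/II-3 ? I-1×I-2: vv
⇒ V over [I-1,I-2,II-1,II-2,II-3]: 1 consistent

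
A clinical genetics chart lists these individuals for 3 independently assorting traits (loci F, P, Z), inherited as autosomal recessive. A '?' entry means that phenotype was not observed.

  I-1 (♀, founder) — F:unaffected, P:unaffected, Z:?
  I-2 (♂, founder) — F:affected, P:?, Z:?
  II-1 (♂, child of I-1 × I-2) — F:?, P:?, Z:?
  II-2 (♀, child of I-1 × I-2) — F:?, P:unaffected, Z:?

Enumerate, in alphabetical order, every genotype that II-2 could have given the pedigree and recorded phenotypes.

II-2 ∈ {Ff PP ZZ, Ff PP Zz, Ff PP zz, Ff Pp ZZ, Ff Pp Zz, Ff Pp zz, ff PP ZZ, ff PP Zz, ff PP zz, ff Pp ZZ, ff Pp Zz, ff Pp zz}

F/I-1 un ·: FF|Ff
F/I-2 aff ·: ff
F/II-1 ? I-1×I-2: Ff|ff
F/II-2 ? I-1×I-2: Ff|ff
⇒ F over [I-1,I-2,II-1,II-2]: 5 consistent
P/I-1 un ·: PP|Pp
P/I-2 ? ·: PP|Pp|pp
P/II-1 ? I-1×I-2: PP|Pp|pp
P/II-2 un I-1×I-2: PP|Pp
⇒ P over [I-1,I-2,II-1,II-2]: 18 consistent
Z/I-1 ? ·: ZZ|Zz|zz
Z/I-2 ? ·: ZZ|Zz|zz
Z/II-1 ? I-1×I-2: ZZ|Zz|zz
Z/II-2 ? I-1×I-2: ZZ|Zz|zz
⇒ Z over [I-1,I-2,II-1,II-2]: 29 consistent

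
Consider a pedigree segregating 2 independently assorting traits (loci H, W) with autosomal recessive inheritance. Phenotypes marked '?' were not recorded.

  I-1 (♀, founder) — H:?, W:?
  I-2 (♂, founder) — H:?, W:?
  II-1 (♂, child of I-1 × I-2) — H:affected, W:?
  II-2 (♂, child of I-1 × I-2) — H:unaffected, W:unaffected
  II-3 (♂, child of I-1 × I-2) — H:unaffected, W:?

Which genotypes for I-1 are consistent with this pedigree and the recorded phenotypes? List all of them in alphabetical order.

H/I-1 ? ·: Hh|hh
H/I-2 ? ·: Hh|hh
H/II-1 aff I-1×I-2: hh
H/II-2 un I-1×I-2: HH|Hh
H/II-3 un I-1×I-2: HH|Hh
⇒ H over [I-1,I-2,II-1,II-2,II-3]: 6 consistent
W/I-1 ? ·: WW|Ww|ww
W/I-2 ? ·: WW|Ww|ww
W/II-1 ? I-1×I-2: WW|Ww|ww
W/II-2 un I-1×I-2: WW|Ww
W/II-3 ? I-1×I-2: WW|Ww|ww
⇒ W over [I-1,I-2,II-1,II-2,II-3]: 45 consistent

I-1 ∈ {Hh WW, Hh Ww, Hh ww, hh WW, hh Ww, hh ww}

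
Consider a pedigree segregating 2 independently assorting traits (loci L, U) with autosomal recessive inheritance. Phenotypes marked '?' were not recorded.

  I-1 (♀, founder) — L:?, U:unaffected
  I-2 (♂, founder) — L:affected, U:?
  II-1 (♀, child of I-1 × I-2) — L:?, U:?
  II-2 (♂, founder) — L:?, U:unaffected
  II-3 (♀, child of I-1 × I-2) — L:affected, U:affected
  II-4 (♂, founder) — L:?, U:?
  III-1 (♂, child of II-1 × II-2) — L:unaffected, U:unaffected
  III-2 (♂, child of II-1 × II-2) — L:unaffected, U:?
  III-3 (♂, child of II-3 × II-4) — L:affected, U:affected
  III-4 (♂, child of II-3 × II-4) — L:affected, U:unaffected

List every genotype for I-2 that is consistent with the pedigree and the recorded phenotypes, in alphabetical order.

I-2 ∈ {ll Uu, ll uu}

L/I-1 ? ·: Ll|ll
L/I-2 aff ·: ll
L/II-1 ? I-1×I-2: Ll|ll
L/II-2 ? ·: LL|Ll|ll
L/II-3 aff I-1×I-2: ll
L/II-4 ? ·: Ll|ll
L/III-1 un II-1×II-2: LL|Ll
L/III-2 un II-1×II-2: LL|Ll
L/III-3 aff II-3×II-4: ll
L/III-4 aff II-3×II-4: ll
⇒ L over [I-1,I-2,II-1,II-2,II-3,II-4,III-1,III-2,III-3,III-4]: 26 consistent
U/I-1 un ·: Uu
U/I-2 ? ·: Uu|uu
U/II-1 ? I-1×I-2: UU|Uu|uu
U/II-2 un ·: UU|Uu
U/II-3 aff I-1×I-2: uu
U/II-4 ? ·: Uu
U/III-1 un II-1×II-2: UU|Uu
U/III-2 ? II-1×II-2: UU|Uu|uu
U/III-3 aff II-3×II-4: uu
U/III-4 un II-3×II-4: Uu
⇒ U over [I-1,I-2,II-1,II-2,II-3,II-4,III-1,III-2,III-3,III-4]: 31 consistent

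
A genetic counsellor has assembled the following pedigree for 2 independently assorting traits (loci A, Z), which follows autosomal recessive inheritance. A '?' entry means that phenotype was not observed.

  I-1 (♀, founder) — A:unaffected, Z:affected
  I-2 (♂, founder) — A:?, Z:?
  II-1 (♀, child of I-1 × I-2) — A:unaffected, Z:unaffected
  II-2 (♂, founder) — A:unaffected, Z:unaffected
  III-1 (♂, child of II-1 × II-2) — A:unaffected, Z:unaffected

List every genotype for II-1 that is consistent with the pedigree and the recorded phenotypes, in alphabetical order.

A/I-1 un ·: AA|Aa
A/I-2 ? ·: AA|Aa|aa
A/II-1 un I-1×I-2: AA|Aa
A/II-2 un ·: AA|Aa
A/III-1 un II-1×II-2: AA|Aa
⇒ A over [I-1,I-2,II-1,II-2,III-1]: 32 consistent
Z/I-1 aff ·: zz
Z/I-2 ? ·: ZZ|Zz
Z/II-1 un I-1×I-2: Zz
Z/II-2 un ·: ZZ|Zz
Z/III-1 un II-1×II-2: ZZ|Zz
⇒ Z over [I-1,I-2,II-1,II-2,III-1]: 8 consistent

II-1 ∈ {AA Zz, Aa Zz}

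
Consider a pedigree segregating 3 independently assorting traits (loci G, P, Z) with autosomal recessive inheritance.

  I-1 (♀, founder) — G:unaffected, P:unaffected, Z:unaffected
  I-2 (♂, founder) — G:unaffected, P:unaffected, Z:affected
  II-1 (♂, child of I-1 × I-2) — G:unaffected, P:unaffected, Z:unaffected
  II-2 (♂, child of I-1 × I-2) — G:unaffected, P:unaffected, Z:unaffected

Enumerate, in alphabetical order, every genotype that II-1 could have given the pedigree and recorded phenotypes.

G/I-1 un ·: GG|Gg
G/I-2 un ·: GG|Gg
G/II-1 un I-1×I-2: GG|Gg
G/II-2 un I-1×I-2: GG|Gg
⇒ G over [I-1,I-2,II-1,II-2]: 13 consistent
P/I-1 un ·: PP|Pp
P/I-2 un ·: PP|Pp
P/II-1 un I-1×I-2: PP|Pp
P/II-2 un I-1×I-2: PP|Pp
⇒ P over [I-1,I-2,II-1,II-2]: 13 consistent
Z/I-1 un ·: ZZ|Zz
Z/I-2 aff ·: zz
Z/II-1 un I-1×I-2: Zz
Z/II-2 un I-1×I-2: Zz
⇒ Z over [I-1,I-2,II-1,II-2]: 2 consistent

II-1 ∈ {GG PP Zz, GG Pp Zz, Gg PP Zz, Gg Pp Zz}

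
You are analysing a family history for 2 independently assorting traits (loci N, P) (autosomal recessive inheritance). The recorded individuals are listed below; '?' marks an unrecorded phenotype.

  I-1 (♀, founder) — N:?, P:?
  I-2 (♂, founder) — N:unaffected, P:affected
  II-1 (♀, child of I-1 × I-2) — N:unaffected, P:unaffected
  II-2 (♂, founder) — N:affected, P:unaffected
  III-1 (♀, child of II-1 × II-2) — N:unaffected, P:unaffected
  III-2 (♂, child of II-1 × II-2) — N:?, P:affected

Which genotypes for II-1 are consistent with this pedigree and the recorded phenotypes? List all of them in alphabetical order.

N/I-1 ? ·: NN|Nn|nn
N/I-2 un ·: NN|Nn
N/II-1 un I-1×I-2: NN|Nn
N/II-2 aff ·: nn
N/III-1 un II-1×II-2: Nn
N/III-2 ? II-1×II-2: Nn|nn
⇒ N over [I-1,I-2,II-1,II-2,III-1,III-2]: 14 consistent
P/I-1 ? ·: PP|Pp
P/I-2 aff ·: pp
P/II-1 un I-1×I-2: Pp
P/II-2 un ·: Pp
P/III-1 un II-1×II-2: PP|Pp
P/III-2 aff II-1×II-2: pp
⇒ P over [I-1,I-2,II-1,II-2,III-1,III-2]: 4 consistent

II-1 ∈ {NN Pp, Nn Pp}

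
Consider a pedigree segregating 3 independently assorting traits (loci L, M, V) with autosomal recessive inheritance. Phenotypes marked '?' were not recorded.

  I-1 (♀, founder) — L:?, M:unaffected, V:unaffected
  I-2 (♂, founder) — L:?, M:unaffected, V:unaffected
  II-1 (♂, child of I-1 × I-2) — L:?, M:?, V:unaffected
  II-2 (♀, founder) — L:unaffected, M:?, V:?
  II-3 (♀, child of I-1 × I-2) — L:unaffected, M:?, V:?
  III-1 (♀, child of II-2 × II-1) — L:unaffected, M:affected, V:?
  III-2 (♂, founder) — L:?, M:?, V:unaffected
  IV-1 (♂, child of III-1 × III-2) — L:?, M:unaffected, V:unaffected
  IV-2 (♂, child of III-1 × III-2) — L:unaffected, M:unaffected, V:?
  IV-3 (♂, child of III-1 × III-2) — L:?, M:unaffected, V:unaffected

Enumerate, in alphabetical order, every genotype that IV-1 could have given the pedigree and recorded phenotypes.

L/I-1 ? ·: LL|Ll|ll
L/I-2 ? ·: LL|Ll|ll
L/II-1 ? I-1×I-2: LL|Ll|ll
L/II-2 un ·: LL|Ll
L/II-3 un I-1×I-2: LL|Ll
L/III-1 un II-2×II-1: LL|Ll
L/III-2 ? ·: LL|Ll|ll
L/IV-1 ? III-1×III-2: LL|Ll|ll
L/IV-2 un III-1×III-2: LL|Ll
L/IV-3 ? III-1×III-2: LL|Ll|ll
⇒ L over [I-1,I-2,II-1,II-2,II-3,III-1,III-2,IV-1,IV-2,IV-3]: 1390 consistent
M/I-1 un ·: MM|Mm
M/I-2 un ·: MM|Mm
M/II-1 ? I-1×I-2: Mm|mm
M/II-2 ? ·: Mm|mm
M/II-3 ? I-1×I-2: MM|Mm|mm
M/III-1 aff II-2×II-1: mm
M/III-2 ? ·: MM|Mm
M/IV-1 un III-1×III-2: Mm
M/IV-2 un III-1×III-2: Mm
M/IV-3 un III-1×III-2: Mm
⇒ M over [I-1,I-2,II-1,II-2,II-3,III-1,III-2,IV-1,IV-2,IV-3]: 40 consistent
V/I-1 un ·: VV|Vv
V/I-2 un ·: VV|Vv
V/II-1 un I-1×I-2: VV|Vv
V/II-2 ? ·: VV|Vv|vv
V/II-3 ? I-1×I-2: VV|Vv|vv
V/III-1 ? II-2×II-1: VV|Vv|vv
V/III-2 un ·: VV|Vv
V/IV-1 un III-1×III-2: VV|Vv
V/IV-2 ? III-1×III-2: VV|Vv|vv
V/IV-3 un III-1×III-2: VV|Vv
⇒ V over [I-1,I-2,II-1,II-2,II-3,III-1,III-2,IV-1,IV-2,IV-3]: 1052 consistent

IV-1 ∈ {LL Mm VV, LL Mm Vv, Ll Mm VV, Ll Mm Vv, ll Mm VV, ll Mm Vv}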